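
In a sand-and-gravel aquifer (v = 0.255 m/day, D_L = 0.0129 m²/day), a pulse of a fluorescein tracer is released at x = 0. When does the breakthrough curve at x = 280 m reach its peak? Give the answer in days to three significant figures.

1100 days

For the 1D instantaneous-source solution, setting ∂C/∂t = 0 at fixed x gives v²t² + 2Dt − x² = 0, so t = (√(D² + v²x²) − D)/v².
√(D² + v²x²) = √(0.0129² + 0.255² × 280²) = 71.40; v² = 0.065025.
t = (71.40 − 0.0129)/0.065025 = 1100 days (vs. the pure-advection estimate x/v = 1100 d).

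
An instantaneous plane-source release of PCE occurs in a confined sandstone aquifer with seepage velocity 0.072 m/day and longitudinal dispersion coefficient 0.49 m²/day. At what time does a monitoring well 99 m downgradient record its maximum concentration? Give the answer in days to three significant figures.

For the 1D instantaneous-source solution, setting ∂C/∂t = 0 at fixed x gives v²t² + 2Dt − x² = 0, so t = (√(D² + v²x²) − D)/v².
√(D² + v²x²) = √(0.49² + 0.072² × 99²) = 7.145; v² = 0.005184.
t = (7.145 − 0.49)/0.005184 = 1280 days (vs. the pure-advection estimate x/v = 1380 d).

1280 days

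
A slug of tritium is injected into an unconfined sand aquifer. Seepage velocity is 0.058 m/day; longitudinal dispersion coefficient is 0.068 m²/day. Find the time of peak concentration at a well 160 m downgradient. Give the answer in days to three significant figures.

2740 days

For the 1D instantaneous-source solution, setting ∂C/∂t = 0 at fixed x gives v²t² + 2Dt − x² = 0, so t = (√(D² + v²x²) − D)/v².
√(D² + v²x²) = √(0.068² + 0.058² × 160²) = 9.280; v² = 0.003364.
t = (9.280 − 0.068)/0.003364 = 2740 days (vs. the pure-advection estimate x/v = 2760 d).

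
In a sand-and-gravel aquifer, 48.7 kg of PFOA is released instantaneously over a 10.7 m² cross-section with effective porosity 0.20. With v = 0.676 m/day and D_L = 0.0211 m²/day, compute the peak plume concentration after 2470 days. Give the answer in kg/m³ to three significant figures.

The peak of an instantaneous 1D plume sits at x = vt; there the Gaussian factor is 1 and C_max = M/(n_e·A·√(4πDt)), where n_e·A is the pore area the mass is dissolved in.
√(4πDt) = √(4π × 0.0211 × 2470) = 25.59 m, so C_max = 48.7/(0.20 × 10.7 × 25.59) = 0.889 kg/m³.

0.889 kg/m³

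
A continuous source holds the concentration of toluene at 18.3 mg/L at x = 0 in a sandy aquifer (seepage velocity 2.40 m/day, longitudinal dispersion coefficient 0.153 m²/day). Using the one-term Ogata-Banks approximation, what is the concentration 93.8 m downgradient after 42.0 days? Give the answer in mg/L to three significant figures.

17.8 mg/L

For a continuous step input, C/C₀ ≈ ½·erfc((x−vt)/(2√(Dt))).
vt = 2.40 × 42.0 = 100.8 m and 2√(Dt) = 2√(0.153 × 42.0) = 5.070 m.
Argument (x−vt)/(2√(Dt)) = (93.8 − 100.8)/5.070 = -1.381; ½·erfc(-1.381) = 0.9746.
C = 18.3 × 0.9746 = 17.8 mg/L.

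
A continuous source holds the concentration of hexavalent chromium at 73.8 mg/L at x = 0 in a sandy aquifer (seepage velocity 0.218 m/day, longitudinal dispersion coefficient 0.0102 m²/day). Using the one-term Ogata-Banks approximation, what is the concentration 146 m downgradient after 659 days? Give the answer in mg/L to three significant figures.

19.3 mg/L

For a continuous step input, C/C₀ ≈ ½·erfc((x−vt)/(2√(Dt))).
vt = 0.218 × 659 = 143.662 m and 2√(Dt) = 2√(0.0102 × 659) = 5.185 m.
Argument (x−vt)/(2√(Dt)) = (146 − 143.662)/5.185 = 0.4509; ½·erfc(0.4509) = 0.2618.
C = 73.8 × 0.2618 = 19.3 mg/L.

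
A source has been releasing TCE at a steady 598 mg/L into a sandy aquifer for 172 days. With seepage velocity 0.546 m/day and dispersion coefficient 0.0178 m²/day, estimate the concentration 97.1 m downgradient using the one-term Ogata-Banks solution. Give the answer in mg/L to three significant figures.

59.1 mg/L

For a continuous step input, C/C₀ ≈ ½·erfc((x−vt)/(2√(Dt))).
vt = 0.546 × 172 = 93.912 m and 2√(Dt) = 2√(0.0178 × 172) = 3.499 m.
Argument (x−vt)/(2√(Dt)) = (97.1 − 93.912)/3.499 = 0.9111; ½·erfc(0.9111) = 0.09879.
C = 598 × 0.09879 = 59.1 mg/L.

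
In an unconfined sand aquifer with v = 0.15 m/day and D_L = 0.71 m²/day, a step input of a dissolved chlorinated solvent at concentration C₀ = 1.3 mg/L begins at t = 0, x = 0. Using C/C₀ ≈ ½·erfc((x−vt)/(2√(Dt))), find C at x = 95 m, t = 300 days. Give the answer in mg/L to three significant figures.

For a continuous step input, C/C₀ ≈ ½·erfc((x−vt)/(2√(Dt))).
vt = 0.15 × 300 = 45 m and 2√(Dt) = 2√(0.71 × 300) = 29.19 m.
Argument (x−vt)/(2√(Dt)) = (95 − 45)/29.19 = 1.713; ½·erfc(1.713) = 0.007706.
C = 1.3 × 0.007706 = 0.0100 mg/L.

0.0100 mg/L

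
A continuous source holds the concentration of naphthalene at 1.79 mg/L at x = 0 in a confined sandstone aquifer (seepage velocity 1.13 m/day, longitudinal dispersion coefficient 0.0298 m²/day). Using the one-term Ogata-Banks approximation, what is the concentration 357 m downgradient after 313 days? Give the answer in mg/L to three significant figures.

0.397 mg/L

For a continuous step input, C/C₀ ≈ ½·erfc((x−vt)/(2√(Dt))).
vt = 1.13 × 313 = 353.69 m and 2√(Dt) = 2√(0.0298 × 313) = 6.108 m.
Argument (x−vt)/(2√(Dt)) = (357 − 353.69)/6.108 = 0.5419; ½·erfc(0.5419) = 0.2217.
C = 1.79 × 0.2217 = 0.397 mg/L.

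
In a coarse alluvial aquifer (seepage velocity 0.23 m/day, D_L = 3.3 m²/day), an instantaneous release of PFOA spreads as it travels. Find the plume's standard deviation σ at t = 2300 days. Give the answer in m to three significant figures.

123 m

Dispersive spreading gives a Gaussian with σ² = 2Dt; advection only shifts the center.
σ = √(2 × 3.3 × 2300) = 123 m.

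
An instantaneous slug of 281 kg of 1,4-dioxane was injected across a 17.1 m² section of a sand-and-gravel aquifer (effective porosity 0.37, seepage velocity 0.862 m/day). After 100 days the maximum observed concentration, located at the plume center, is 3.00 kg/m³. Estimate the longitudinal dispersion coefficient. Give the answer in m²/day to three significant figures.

0.174 m²/day

At the plume center C_max = M/(n_e·A·√(4πDt)), so D = M²/(4πt·(n_e·A·C_max)²).
n_e·A·C_max = 0.37 × 17.1 × 3.00 = 18.98 kg/m.
D = 281²/(4π × 100 × 18.98²) = 0.174 m²/day.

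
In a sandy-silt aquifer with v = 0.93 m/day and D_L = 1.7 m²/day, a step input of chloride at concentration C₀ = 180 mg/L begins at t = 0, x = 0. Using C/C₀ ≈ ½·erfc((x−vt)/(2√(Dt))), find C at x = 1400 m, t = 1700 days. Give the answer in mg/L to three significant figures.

178 mg/L

For a continuous step input, C/C₀ ≈ ½·erfc((x−vt)/(2√(Dt))).
vt = 0.93 × 1700 = 1581 m and 2√(Dt) = 2√(1.7 × 1700) = 107.5 m.
Argument (x−vt)/(2√(Dt)) = (1400 − 1581)/107.5 = -1.684; ½·erfc(-1.684) = 0.9914.
C = 180 × 0.9914 = 178 mg/L.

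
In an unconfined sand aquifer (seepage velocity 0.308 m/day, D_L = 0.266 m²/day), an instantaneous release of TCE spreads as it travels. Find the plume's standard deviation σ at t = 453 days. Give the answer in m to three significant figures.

15.5 m

Dispersive spreading gives a Gaussian with σ² = 2Dt; advection only shifts the center.
σ = √(2 × 0.266 × 453) = 15.5 m.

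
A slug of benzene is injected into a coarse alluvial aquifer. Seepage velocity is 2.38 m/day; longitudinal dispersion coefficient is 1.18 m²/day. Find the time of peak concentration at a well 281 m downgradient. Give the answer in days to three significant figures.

For the 1D instantaneous-source solution, setting ∂C/∂t = 0 at fixed x gives v²t² + 2Dt − x² = 0, so t = (√(D² + v²x²) − D)/v².
√(D² + v²x²) = √(1.18² + 2.38² × 281²) = 668.8; v² = 5.6644.
t = (668.8 − 1.18)/5.6644 = 118 days (vs. the pure-advection estimate x/v = 118 d).

118 days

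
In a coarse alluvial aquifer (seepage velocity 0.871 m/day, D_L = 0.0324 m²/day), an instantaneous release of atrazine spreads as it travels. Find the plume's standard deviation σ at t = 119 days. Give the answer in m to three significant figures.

Dispersive spreading gives a Gaussian with σ² = 2Dt; advection only shifts the center.
σ = √(2 × 0.0324 × 119) = 2.78 m.

2.78 m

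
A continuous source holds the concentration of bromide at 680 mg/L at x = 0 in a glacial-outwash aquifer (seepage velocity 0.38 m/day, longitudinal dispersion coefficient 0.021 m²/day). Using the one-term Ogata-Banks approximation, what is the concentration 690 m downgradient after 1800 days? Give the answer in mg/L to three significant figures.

167 mg/L

For a continuous step input, C/C₀ ≈ ½·erfc((x−vt)/(2√(Dt))).
vt = 0.38 × 1800 = 684 m and 2√(Dt) = 2√(0.021 × 1800) = 12.30 m.
Argument (x−vt)/(2√(Dt)) = (690 − 684)/12.30 = 0.4878; ½·erfc(0.4878) = 0.2451.
C = 680 × 0.2451 = 167 mg/L.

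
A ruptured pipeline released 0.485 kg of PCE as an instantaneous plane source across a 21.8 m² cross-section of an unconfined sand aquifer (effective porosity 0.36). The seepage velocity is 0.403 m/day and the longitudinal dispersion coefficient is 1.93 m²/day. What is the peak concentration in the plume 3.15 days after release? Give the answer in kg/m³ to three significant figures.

0.00707 kg/m³

The peak of an instantaneous 1D plume sits at x = vt; there the Gaussian factor is 1 and C_max = M/(n_e·A·√(4πDt)), where n_e·A is the pore area the mass is dissolved in.
√(4πDt) = √(4π × 1.93 × 3.15) = 8.741 m, so C_max = 0.485/(0.36 × 21.8 × 8.741) = 0.00707 kg/m³.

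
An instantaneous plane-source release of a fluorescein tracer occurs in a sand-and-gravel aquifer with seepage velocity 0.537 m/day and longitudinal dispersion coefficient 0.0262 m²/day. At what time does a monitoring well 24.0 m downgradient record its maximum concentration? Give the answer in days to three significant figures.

For the 1D instantaneous-source solution, setting ∂C/∂t = 0 at fixed x gives v²t² + 2Dt − x² = 0, so t = (√(D² + v²x²) − D)/v².
√(D² + v²x²) = √(0.0262² + 0.537² × 24.0²) = 12.89; v² = 0.288369.
t = (12.89 − 0.0262)/0.288369 = 44.6 days (vs. the pure-advection estimate x/v = 44.7 d).

44.6 days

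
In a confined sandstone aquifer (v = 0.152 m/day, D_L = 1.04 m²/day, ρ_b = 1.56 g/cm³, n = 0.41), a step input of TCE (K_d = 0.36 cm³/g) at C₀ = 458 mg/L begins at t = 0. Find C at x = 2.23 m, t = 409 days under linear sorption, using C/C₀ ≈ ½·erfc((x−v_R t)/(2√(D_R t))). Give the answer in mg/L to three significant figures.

411 mg/L

Retardation factor R = 1 + ρ_b·K_d/n = 1 + 1.56 × 0.36/0.41 = 2.370.
Sorption retards both mechanisms: v_R = v/R = 0.06414 m/day, D_R = D/R = 0.4388 m²/day.
v_R·t = 0.06414 × 409 = 26.23326 m; 2√(D_R t) = 26.79 m; argument = (2.23 − 26.23326)/26.79 = -0.8960.
C = C₀ × ½·erfc(-0.8960) = 458 × 0.8974 = 411 mg/L.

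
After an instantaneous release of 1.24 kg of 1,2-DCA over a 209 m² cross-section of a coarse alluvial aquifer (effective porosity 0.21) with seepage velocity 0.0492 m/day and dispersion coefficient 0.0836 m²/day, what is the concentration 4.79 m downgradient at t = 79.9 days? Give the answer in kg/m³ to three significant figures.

For an instantaneous plane source, C(x,t) = M/(n_e·A·√(4πDt)) · exp(−(x−vt)²/(4Dt)), with n_e·A the pore (flow) area.
Plume center vt = 0.0492 × 79.9 = 3.93108 m, so the well at 4.79 m is 0.85892 m downgradient of the peak.
√(4πDt) = 9.162 m, giving peak height M/(n_e·A·√(4πDt)) = 1.24/(0.21 × 209 × 9.162) = 0.003084 kg/m³.
(x−vt)²/(4Dt) = (0.85892)²/(4 × 0.0836 × 79.9) = 0.02761; exp(−0.02761) = 0.9728.
C = 0.003084 × 0.9728 = 0.00300 kg/m³.

0.00300 kg/m³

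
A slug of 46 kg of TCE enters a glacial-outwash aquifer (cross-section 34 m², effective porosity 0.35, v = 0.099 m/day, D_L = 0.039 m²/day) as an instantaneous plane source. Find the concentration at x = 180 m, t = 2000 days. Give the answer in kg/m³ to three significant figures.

0.0437 kg/m³

For an instantaneous plane source, C(x,t) = M/(n_e·A·√(4πDt)) · exp(−(x−vt)²/(4Dt)), with n_e·A the pore (flow) area.
Plume center vt = 0.099 × 2000 = 198 m, so the well at 180 m is 18 m upgradient of the peak.
√(4πDt) = 31.31 m, giving peak height M/(n_e·A·√(4πDt)) = 46/(0.35 × 34 × 31.31) = 0.1235 kg/m³.
(x−vt)²/(4Dt) = (-18)²/(4 × 0.039 × 2000) = 1.038; exp(−1.038) = 0.3542.
C = 0.1235 × 0.3542 = 0.0437 kg/m³.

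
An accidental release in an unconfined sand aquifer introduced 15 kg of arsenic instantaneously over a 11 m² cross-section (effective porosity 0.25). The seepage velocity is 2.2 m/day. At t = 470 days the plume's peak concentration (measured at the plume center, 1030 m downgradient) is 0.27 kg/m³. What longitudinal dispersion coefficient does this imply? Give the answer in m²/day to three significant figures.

At the plume center C_max = M/(n_e·A·√(4πDt)), so D = M²/(4πt·(n_e·A·C_max)²).
n_e·A·C_max = 0.25 × 11 × 0.27 = 0.7425 kg/m.
D = 15²/(4π × 470 × 0.7425²) = 0.0691 m²/day.

0.0691 m²/day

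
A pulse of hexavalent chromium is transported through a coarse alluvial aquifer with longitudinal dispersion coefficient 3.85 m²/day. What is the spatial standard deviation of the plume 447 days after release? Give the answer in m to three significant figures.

Dispersive spreading gives a Gaussian with σ² = 2Dt; advection only shifts the center.
σ = √(2 × 3.85 × 447) = 58.7 m.

58.7 m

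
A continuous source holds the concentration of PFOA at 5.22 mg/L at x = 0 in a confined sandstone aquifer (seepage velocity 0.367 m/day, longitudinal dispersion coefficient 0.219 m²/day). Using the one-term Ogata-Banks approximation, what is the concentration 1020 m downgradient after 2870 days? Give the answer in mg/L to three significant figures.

4.31 mg/L

For a continuous step input, C/C₀ ≈ ½·erfc((x−vt)/(2√(Dt))).
vt = 0.367 × 2870 = 1053.29 m and 2√(Dt) = 2√(0.219 × 2870) = 50.14 m.
Argument (x−vt)/(2√(Dt)) = (1020 − 1053.29)/50.14 = -0.6639; ½·erfc(-0.6639) = 0.8261.
C = 5.22 × 0.8261 = 4.31 mg/L.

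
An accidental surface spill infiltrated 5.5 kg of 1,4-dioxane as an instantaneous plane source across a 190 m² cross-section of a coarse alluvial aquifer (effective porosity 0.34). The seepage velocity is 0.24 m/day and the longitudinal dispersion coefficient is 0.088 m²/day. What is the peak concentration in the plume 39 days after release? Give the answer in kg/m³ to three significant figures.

0.0130 kg/m³

The peak of an instantaneous 1D plume sits at x = vt; there the Gaussian factor is 1 and C_max = M/(n_e·A·√(4πDt)), where n_e·A is the pore area the mass is dissolved in.
√(4πDt) = √(4π × 0.088 × 39) = 6.567 m, so C_max = 5.5/(0.34 × 190 × 6.567) = 0.0130 kg/m³.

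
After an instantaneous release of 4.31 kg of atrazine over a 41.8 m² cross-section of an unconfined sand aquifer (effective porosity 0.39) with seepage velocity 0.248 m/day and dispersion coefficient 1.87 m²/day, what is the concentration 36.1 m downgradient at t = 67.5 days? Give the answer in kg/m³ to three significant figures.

0.00316 kg/m³

For an instantaneous plane source, C(x,t) = M/(n_e·A·√(4πDt)) · exp(−(x−vt)²/(4Dt)), with n_e·A the pore (flow) area.
Plume center vt = 0.248 × 67.5 = 16.74 m, so the well at 36.1 m is 19.36 m downgradient of the peak.
√(4πDt) = 39.83 m, giving peak height M/(n_e·A·√(4πDt)) = 4.31/(0.39 × 41.8 × 39.83) = 0.006638 kg/m³.
(x−vt)²/(4Dt) = (19.36)²/(4 × 1.87 × 67.5) = 0.7423; exp(−0.7423) = 0.4760.
C = 0.006638 × 0.4760 = 0.00316 kg/m³.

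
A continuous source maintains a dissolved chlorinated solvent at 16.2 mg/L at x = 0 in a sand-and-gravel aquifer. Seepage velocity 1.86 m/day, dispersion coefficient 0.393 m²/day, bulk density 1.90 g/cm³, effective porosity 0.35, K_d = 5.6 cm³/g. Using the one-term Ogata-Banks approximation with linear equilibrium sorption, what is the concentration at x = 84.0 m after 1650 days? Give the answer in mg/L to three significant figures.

Retardation factor R = 1 + ρ_b·K_d/n = 1 + 1.90 × 5.6/0.35 = 31.40.
Sorption retards both mechanisms: v_R = v/R = 0.05924 m/day, D_R = D/R = 0.01252 m²/day.
v_R·t = 0.05924 × 1650 = 97.746 m; 2√(D_R t) = 9.090 m; argument = (84.0 − 97.746)/9.090 = -1.512.
C = C₀ × ½·erfc(-1.512) = 16.2 × 0.9838 = 15.9 mg/L.

15.9 mg/L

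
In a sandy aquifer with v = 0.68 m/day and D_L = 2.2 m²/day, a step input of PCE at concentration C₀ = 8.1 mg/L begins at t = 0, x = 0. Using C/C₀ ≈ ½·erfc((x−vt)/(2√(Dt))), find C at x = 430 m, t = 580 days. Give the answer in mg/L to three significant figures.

For a continuous step input, C/C₀ ≈ ½·erfc((x−vt)/(2√(Dt))).
vt = 0.68 × 580 = 394.4 m and 2√(Dt) = 2√(2.2 × 580) = 71.44 m.
Argument (x−vt)/(2√(Dt)) = (430 − 394.4)/71.44 = 0.4983; ½·erfc(0.4983) = 0.2405.
C = 8.1 × 0.2405 = 1.95 mg/L.

1.95 mg/L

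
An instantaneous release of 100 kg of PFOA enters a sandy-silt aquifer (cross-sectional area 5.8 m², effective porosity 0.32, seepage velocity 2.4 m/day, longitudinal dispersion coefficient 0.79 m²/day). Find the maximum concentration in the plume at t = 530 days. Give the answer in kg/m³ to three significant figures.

The peak of an instantaneous 1D plume sits at x = vt; there the Gaussian factor is 1 and C_max = M/(n_e·A·√(4πDt)), where n_e·A is the pore area the mass is dissolved in.
√(4πDt) = √(4π × 0.79 × 530) = 72.54 m, so C_max = 100/(0.32 × 5.8 × 72.54) = 0.743 kg/m³.

0.743 kg/m³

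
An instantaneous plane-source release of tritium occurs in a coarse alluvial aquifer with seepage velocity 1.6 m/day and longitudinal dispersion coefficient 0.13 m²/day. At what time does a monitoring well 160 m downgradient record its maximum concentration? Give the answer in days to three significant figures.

For the 1D instantaneous-source solution, setting ∂C/∂t = 0 at fixed x gives v²t² + 2Dt − x² = 0, so t = (√(D² + v²x²) − D)/v².
√(D² + v²x²) = √(0.13² + 1.6² × 160²) = 256.0; v² = 2.56.
t = (256.0 − 0.13)/2.56 = 99.9 days (vs. the pure-advection estimate x/v = 100 d).

99.9 days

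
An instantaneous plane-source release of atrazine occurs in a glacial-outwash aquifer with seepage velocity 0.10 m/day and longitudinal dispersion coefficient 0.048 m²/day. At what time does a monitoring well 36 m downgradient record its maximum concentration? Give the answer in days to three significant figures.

For the 1D instantaneous-source solution, setting ∂C/∂t = 0 at fixed x gives v²t² + 2Dt − x² = 0, so t = (√(D² + v²x²) − D)/v².
√(D² + v²x²) = √(0.048² + 0.10² × 36²) = 3.600; v² = 0.01.
t = (3.600 − 0.048)/0.01 = 355 days (vs. the pure-advection estimate x/v = 360 d).

355 days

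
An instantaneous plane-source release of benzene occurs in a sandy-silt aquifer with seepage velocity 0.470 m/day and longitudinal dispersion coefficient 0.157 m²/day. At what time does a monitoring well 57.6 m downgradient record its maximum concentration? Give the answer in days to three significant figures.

For the 1D instantaneous-source solution, setting ∂C/∂t = 0 at fixed x gives v²t² + 2Dt − x² = 0, so t = (√(D² + v²x²) − D)/v².
√(D² + v²x²) = √(0.157² + 0.470² × 57.6²) = 27.07; v² = 0.2209.
t = (27.07 − 0.157)/0.2209 = 122 days (vs. the pure-advection estimate x/v = 123 d).

122 days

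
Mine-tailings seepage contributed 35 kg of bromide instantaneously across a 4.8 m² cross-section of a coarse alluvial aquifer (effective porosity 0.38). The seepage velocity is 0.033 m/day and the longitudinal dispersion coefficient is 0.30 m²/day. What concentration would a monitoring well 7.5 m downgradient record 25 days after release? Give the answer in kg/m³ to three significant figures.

0.448 kg/m³

For an instantaneous plane source, C(x,t) = M/(n_e·A·√(4πDt)) · exp(−(x−vt)²/(4Dt)), with n_e·A the pore (flow) area.
Plume center vt = 0.033 × 25 = 0.825 m, so the well at 7.5 m is 6.675 m downgradient of the peak.
√(4πDt) = 9.708 m, giving peak height M/(n_e·A·√(4πDt)) = 35/(0.38 × 4.8 × 9.708) = 1.977 kg/m³.
(x−vt)²/(4Dt) = (6.675)²/(4 × 0.30 × 25) = 1.485; exp(−1.485) = 0.2265.
C = 1.977 × 0.2265 = 0.448 kg/m³.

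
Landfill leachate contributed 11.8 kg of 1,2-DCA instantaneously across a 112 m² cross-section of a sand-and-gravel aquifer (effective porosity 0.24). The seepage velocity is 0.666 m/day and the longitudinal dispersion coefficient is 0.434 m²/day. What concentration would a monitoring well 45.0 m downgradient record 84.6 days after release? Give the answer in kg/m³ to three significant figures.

0.00851 kg/m³

For an instantaneous plane source, C(x,t) = M/(n_e·A·√(4πDt)) · exp(−(x−vt)²/(4Dt)), with n_e·A the pore (flow) area.
Plume center vt = 0.666 × 84.6 = 56.3436 m, so the well at 45.0 m is 11.3436 m upgradient of the peak.
√(4πDt) = 21.48 m, giving peak height M/(n_e·A·√(4πDt)) = 11.8/(0.24 × 112 × 21.48) = 0.02044 kg/m³.
(x−vt)²/(4Dt) = (-11.3436)²/(4 × 0.434 × 84.6) = 0.8762; exp(−0.8762) = 0.4164.
C = 0.02044 × 0.4164 = 0.00851 kg/m³.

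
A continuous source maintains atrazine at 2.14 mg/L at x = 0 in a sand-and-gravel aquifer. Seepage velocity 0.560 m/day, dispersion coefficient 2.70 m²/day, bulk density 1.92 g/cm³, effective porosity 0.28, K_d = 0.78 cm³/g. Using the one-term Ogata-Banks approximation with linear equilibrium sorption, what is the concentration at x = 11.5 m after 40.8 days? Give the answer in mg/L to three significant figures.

Retardation factor R = 1 + ρ_b·K_d/n = 1 + 1.92 × 0.78/0.28 = 6.349.
Sorption retards both mechanisms: v_R = v/R = 0.08820 m/day, D_R = D/R = 0.4253 m²/day.
v_R·t = 0.08820 × 40.8 = 3.59856 m; 2√(D_R t) = 8.331 m; argument = (11.5 − 3.59856)/8.331 = 0.9484.
C = C₀ × ½·erfc(0.9484) = 2.14 × 0.08992 = 0.192 mg/L.

0.192 mg/L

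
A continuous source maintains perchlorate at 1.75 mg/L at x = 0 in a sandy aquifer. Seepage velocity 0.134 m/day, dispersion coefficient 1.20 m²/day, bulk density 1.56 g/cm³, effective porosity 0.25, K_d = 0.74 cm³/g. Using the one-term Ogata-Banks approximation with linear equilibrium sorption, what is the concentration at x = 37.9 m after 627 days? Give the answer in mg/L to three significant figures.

Retardation factor R = 1 + ρ_b·K_d/n = 1 + 1.56 × 0.74/0.25 = 5.618.
Sorption retards both mechanisms: v_R = v/R = 0.02385 m/day, D_R = D/R = 0.2136 m²/day.
v_R·t = 0.02385 × 627 = 14.95395 m; 2√(D_R t) = 23.15 m; argument = (37.9 − 14.95395)/23.15 = 0.9912.
C = C₀ × ½·erfc(0.9912) = 1.75 × 0.08049 = 0.141 mg/L.

0.141 mg/L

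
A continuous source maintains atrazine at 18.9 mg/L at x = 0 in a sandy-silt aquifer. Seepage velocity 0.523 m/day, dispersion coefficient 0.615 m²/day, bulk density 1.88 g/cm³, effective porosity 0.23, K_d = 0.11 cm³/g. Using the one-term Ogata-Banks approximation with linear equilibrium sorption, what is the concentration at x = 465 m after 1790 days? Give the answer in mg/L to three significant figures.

Retardation factor R = 1 + ρ_b·K_d/n = 1 + 1.88 × 0.11/0.23 = 1.899.
Sorption retards both mechanisms: v_R = v/R = 0.2754 m/day, D_R = D/R = 0.3239 m²/day.
v_R·t = 0.2754 × 1790 = 492.966 m; 2√(D_R t) = 48.16 m; argument = (465 − 492.966)/48.16 = -0.5807.
C = C₀ × ½·erfc(-0.5807) = 18.9 × 0.7942 = 15.0 mg/L.

15.0 mg/L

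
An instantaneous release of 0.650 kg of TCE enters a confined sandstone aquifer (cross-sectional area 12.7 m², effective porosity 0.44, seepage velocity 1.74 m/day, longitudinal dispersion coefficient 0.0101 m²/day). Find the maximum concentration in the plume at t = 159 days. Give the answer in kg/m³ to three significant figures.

The peak of an instantaneous 1D plume sits at x = vt; there the Gaussian factor is 1 and C_max = M/(n_e·A·√(4πDt)), where n_e·A is the pore area the mass is dissolved in.
√(4πDt) = √(4π × 0.0101 × 159) = 4.492 m, so C_max = 0.650/(0.44 × 12.7 × 4.492) = 0.0259 kg/m³.

0.0259 kg/m³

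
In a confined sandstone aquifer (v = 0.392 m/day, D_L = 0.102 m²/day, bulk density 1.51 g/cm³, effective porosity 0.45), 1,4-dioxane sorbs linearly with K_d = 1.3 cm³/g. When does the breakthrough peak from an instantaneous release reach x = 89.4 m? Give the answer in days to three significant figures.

Retardation factor R = 1 + ρ_b·K_d/n = 1 + 1.51 × 1.3/0.45 = 5.362.
Sorption retards both mechanisms: v_R = v/R = 0.07311 m/day, D_R = D/R = 0.01902 m²/day.
Peak time from v_R²t² + 2D_R t − x² = 0: t = (√(D_R² + v_R²x²) − D_R)/v_R².
√(D_R² + v_R²x²) = √(0.01902² + 0.07311² × 89.4²) = 6.536; v_R² = 0.005345.
t = (6.536 − 0.01902)/0.005345 = 1220 days.

1220 days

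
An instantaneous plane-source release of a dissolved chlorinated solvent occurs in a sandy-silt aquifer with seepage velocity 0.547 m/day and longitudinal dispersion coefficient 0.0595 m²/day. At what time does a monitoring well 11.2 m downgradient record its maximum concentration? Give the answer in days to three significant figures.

For the 1D instantaneous-source solution, setting ∂C/∂t = 0 at fixed x gives v²t² + 2Dt − x² = 0, so t = (√(D² + v²x²) − D)/v².
√(D² + v²x²) = √(0.0595² + 0.547² × 11.2²) = 6.127; v² = 0.299209.
t = (6.127 − 0.0595)/0.299209 = 20.3 days (vs. the pure-advection estimate x/v = 20.5 d).

20.3 days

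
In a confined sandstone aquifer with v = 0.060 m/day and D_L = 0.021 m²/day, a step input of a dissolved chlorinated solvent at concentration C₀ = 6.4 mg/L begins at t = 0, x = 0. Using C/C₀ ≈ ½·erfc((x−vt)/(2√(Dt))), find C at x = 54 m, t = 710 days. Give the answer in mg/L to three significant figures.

0.118 mg/L

For a continuous step input, C/C₀ ≈ ½·erfc((x−vt)/(2√(Dt))).
vt = 0.060 × 710 = 42.6 m and 2√(Dt) = 2√(0.021 × 710) = 7.723 m.
Argument (x−vt)/(2√(Dt)) = (54 − 42.6)/7.723 = 1.476; ½·erfc(1.476) = 0.01843.
C = 6.4 × 0.01843 = 0.118 mg/L.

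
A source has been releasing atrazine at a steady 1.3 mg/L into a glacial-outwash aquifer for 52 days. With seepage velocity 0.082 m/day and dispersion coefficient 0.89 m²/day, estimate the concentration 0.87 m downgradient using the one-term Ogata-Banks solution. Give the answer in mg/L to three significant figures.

0.829 mg/L

For a continuous step input, C/C₀ ≈ ½·erfc((x−vt)/(2√(Dt))).
vt = 0.082 × 52 = 4.264 m and 2√(Dt) = 2√(0.89 × 52) = 13.61 m.
Argument (x−vt)/(2√(Dt)) = (0.87 − 4.264)/13.61 = -0.2494; ½·erfc(-0.2494) = 0.6378.
C = 1.3 × 0.6378 = 0.829 mg/L.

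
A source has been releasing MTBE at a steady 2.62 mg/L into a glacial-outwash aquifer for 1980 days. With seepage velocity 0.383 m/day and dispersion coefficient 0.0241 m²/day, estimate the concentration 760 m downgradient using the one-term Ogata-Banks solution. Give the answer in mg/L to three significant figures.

1.13 mg/L

For a continuous step input, C/C₀ ≈ ½·erfc((x−vt)/(2√(Dt))).
vt = 0.383 × 1980 = 758.34 m and 2√(Dt) = 2√(0.0241 × 1980) = 13.82 m.
Argument (x−vt)/(2√(Dt)) = (760 − 758.34)/13.82 = 0.1201; ½·erfc(0.1201) = 0.4326.
C = 2.62 × 0.4326 = 1.13 mg/L.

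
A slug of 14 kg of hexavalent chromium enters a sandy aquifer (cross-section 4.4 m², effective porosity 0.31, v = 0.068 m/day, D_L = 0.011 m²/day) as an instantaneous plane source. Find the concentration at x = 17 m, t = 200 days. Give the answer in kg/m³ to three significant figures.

For an instantaneous plane source, C(x,t) = M/(n_e·A·√(4πDt)) · exp(−(x−vt)²/(4Dt)), with n_e·A the pore (flow) area.
Plume center vt = 0.068 × 200 = 13.6 m, so the well at 17 m is 3.4 m downgradient of the peak.
√(4πDt) = 5.258 m, giving peak height M/(n_e·A·√(4πDt)) = 14/(0.31 × 4.4 × 5.258) = 1.952 kg/m³.
(x−vt)²/(4Dt) = (3.4)²/(4 × 0.011 × 200) = 1.314; exp(−1.314) = 0.2687.
C = 1.952 × 0.2687 = 0.525 kg/m³.

0.525 kg/m³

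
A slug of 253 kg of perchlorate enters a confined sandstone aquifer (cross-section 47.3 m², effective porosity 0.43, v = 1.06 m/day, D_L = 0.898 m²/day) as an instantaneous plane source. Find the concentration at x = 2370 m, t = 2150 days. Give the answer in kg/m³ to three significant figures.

0.0273 kg/m³

For an instantaneous plane source, C(x,t) = M/(n_e·A·√(4πDt)) · exp(−(x−vt)²/(4Dt)), with n_e·A the pore (flow) area.
Plume center vt = 1.06 × 2150 = 2279 m, so the well at 2370 m is 91 m downgradient of the peak.
√(4πDt) = 155.8 m, giving peak height M/(n_e·A·√(4πDt)) = 253/(0.43 × 47.3 × 155.8) = 0.07984 kg/m³.
(x−vt)²/(4Dt) = (91)²/(4 × 0.898 × 2150) = 1.072; exp(−1.072) = 0.3423.
C = 0.07984 × 0.3423 = 0.0273 kg/m³.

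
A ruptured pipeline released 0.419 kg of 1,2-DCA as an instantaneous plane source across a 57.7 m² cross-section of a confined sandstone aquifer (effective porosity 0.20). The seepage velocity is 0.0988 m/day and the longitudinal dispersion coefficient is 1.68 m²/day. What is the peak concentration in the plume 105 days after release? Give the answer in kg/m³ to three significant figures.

0.000771 kg/m³

The peak of an instantaneous 1D plume sits at x = vt; there the Gaussian factor is 1 and C_max = M/(n_e·A·√(4πDt)), where n_e·A is the pore area the mass is dissolved in.
√(4πDt) = √(4π × 1.68 × 105) = 47.08 m, so C_max = 0.419/(0.20 × 57.7 × 47.08) = 0.000771 kg/m³.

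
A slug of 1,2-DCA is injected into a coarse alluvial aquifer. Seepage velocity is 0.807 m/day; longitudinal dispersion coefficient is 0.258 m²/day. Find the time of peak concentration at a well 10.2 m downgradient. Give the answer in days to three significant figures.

12.2 days

For the 1D instantaneous-source solution, setting ∂C/∂t = 0 at fixed x gives v²t² + 2Dt − x² = 0, so t = (√(D² + v²x²) − D)/v².
√(D² + v²x²) = √(0.258² + 0.807² × 10.2²) = 8.235; v² = 0.651249.
t = (8.235 − 0.258)/0.651249 = 12.2 days (vs. the pure-advection estimate x/v = 12.6 d).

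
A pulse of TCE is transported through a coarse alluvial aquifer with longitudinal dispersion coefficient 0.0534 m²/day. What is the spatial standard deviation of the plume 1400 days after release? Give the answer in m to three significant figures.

12.2 m

Dispersive spreading gives a Gaussian with σ² = 2Dt; advection only shifts the center.
σ = √(2 × 0.0534 × 1400) = 12.2 m.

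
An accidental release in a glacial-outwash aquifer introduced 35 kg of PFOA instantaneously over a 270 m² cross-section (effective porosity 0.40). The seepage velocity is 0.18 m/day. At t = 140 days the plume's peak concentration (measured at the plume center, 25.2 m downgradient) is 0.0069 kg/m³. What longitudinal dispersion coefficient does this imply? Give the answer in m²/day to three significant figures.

1.25 m²/day

At the plume center C_max = M/(n_e·A·√(4πDt)), so D = M²/(4πt·(n_e·A·C_max)²).
n_e·A·C_max = 0.40 × 270 × 0.0069 = 0.7452 kg/m.
D = 35²/(4π × 140 × 0.7452²) = 1.25 m²/day.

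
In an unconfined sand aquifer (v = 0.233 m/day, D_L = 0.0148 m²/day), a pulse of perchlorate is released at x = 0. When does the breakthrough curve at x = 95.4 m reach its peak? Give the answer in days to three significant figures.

409 days

For the 1D instantaneous-source solution, setting ∂C/∂t = 0 at fixed x gives v²t² + 2Dt − x² = 0, so t = (√(D² + v²x²) − D)/v².
√(D² + v²x²) = √(0.0148² + 0.233² × 95.4²) = 22.23; v² = 0.054289.
t = (22.23 − 0.0148)/0.054289 = 409 days (vs. the pure-advection estimate x/v = 409 d).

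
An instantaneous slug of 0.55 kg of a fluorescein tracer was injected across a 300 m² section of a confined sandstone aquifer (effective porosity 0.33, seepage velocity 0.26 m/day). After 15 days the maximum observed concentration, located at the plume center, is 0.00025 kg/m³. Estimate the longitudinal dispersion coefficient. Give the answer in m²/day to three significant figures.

At the plume center C_max = M/(n_e·A·√(4πDt)), so D = M²/(4πt·(n_e·A·C_max)²).
n_e·A·C_max = 0.33 × 300 × 0.00025 = 0.02475 kg/m.
D = 0.55²/(4π × 15 × 0.02475²) = 2.62 m²/day.

2.62 m²/day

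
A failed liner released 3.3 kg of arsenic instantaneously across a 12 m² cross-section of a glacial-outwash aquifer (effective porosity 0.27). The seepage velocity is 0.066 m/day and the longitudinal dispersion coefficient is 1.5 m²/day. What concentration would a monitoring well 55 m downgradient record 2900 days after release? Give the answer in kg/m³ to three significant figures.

For an instantaneous plane source, C(x,t) = M/(n_e·A·√(4πDt)) · exp(−(x−vt)²/(4Dt)), with n_e·A the pore (flow) area.
Plume center vt = 0.066 × 2900 = 191.4 m, so the well at 55 m is 136.4 m upgradient of the peak.
√(4πDt) = 233.8 m, giving peak height M/(n_e·A·√(4πDt)) = 3.3/(0.27 × 12 × 233.8) = 0.004356 kg/m³.
(x−vt)²/(4Dt) = (-136.4)²/(4 × 1.5 × 2900) = 1.069; exp(−1.069) = 0.3434.
C = 0.004356 × 0.3434 = 0.00150 kg/m³.

0.00150 kg/m³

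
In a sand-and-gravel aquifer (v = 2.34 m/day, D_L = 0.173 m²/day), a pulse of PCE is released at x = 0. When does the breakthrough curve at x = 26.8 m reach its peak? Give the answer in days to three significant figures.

For the 1D instantaneous-source solution, setting ∂C/∂t = 0 at fixed x gives v²t² + 2Dt − x² = 0, so t = (√(D² + v²x²) − D)/v².
√(D² + v²x²) = √(0.173² + 2.34² × 26.8²) = 62.71; v² = 5.4756.
t = (62.71 − 0.173)/5.4756 = 11.4 days (vs. the pure-advection estimate x/v = 11.5 d).

11.4 days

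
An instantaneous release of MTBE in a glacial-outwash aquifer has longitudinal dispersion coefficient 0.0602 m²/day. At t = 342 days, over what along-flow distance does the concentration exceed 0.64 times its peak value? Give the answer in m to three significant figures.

The plume is Gaussian with σ = √(2Dt) = √(2 × 0.0602 × 342) = 6.417 m.
C/C_peak = exp(−Δx²/(2σ²)) = 0.64 ⇒ Δx = σ·√(−2 ln 0.64) = 6.417 × 0.9448 = 6.063 m.
Width = 2Δx = 12.1 m.

12.1 m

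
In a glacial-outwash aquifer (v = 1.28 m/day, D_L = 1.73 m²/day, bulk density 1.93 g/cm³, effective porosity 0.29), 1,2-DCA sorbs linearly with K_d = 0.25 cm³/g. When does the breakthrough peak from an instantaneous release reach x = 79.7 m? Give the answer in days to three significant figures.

163 days

Retardation factor R = 1 + ρ_b·K_d/n = 1 + 1.93 × 0.25/0.29 = 2.664.
Sorption retards both mechanisms: v_R = v/R = 0.4805 m/day, D_R = D/R = 0.6494 m²/day.
Peak time from v_R²t² + 2D_R t − x² = 0: t = (√(D_R² + v_R²x²) − D_R)/v_R².
√(D_R² + v_R²x²) = √(0.6494² + 0.4805² × 79.7²) = 38.30; v_R² = 0.2309.
t = (38.30 − 0.6494)/0.2309 = 163 days.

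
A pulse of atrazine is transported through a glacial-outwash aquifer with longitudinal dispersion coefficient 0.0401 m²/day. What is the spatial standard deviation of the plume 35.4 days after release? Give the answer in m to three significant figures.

Dispersive spreading gives a Gaussian with σ² = 2Dt; advection only shifts the center.
σ = √(2 × 0.0401 × 35.4) = 1.68 m.

1.68 m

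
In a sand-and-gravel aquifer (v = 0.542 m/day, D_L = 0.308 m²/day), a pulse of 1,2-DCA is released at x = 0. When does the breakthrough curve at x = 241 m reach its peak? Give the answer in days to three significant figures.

444 days

For the 1D instantaneous-source solution, setting ∂C/∂t = 0 at fixed x gives v²t² + 2Dt − x² = 0, so t = (√(D² + v²x²) − D)/v².
√(D² + v²x²) = √(0.308² + 0.542² × 241²) = 130.6; v² = 0.293764.
t = (130.6 − 0.308)/0.293764 = 444 days (vs. the pure-advection estimate x/v = 445 d).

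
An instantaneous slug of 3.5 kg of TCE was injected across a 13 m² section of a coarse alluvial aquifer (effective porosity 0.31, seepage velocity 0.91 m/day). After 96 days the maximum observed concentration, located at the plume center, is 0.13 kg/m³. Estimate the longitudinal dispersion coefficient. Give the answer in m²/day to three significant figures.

At the plume center C_max = M/(n_e·A·√(4πDt)), so D = M²/(4πt·(n_e·A·C_max)²).
n_e·A·C_max = 0.31 × 13 × 0.13 = 0.5239 kg/m.
D = 3.5²/(4π × 96 × 0.5239²) = 0.0370 m²/day.

0.0370 m²/day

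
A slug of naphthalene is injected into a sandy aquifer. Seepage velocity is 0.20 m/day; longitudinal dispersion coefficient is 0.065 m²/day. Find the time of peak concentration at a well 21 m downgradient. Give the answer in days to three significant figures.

For the 1D instantaneous-source solution, setting ∂C/∂t = 0 at fixed x gives v²t² + 2Dt − x² = 0, so t = (√(D² + v²x²) − D)/v².
√(D² + v²x²) = √(0.065² + 0.20² × 21²) = 4.201; v² = 0.04.
t = (4.201 − 0.065)/0.04 = 103 days (vs. the pure-advection estimate x/v = 105 d).

103 days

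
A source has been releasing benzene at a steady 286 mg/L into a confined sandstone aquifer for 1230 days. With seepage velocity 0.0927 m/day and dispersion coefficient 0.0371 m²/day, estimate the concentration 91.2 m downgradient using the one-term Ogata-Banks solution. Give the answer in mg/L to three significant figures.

284 mg/L

For a continuous step input, C/C₀ ≈ ½·erfc((x−vt)/(2√(Dt))).
vt = 0.0927 × 1230 = 114.021 m and 2√(Dt) = 2√(0.0371 × 1230) = 13.51 m.
Argument (x−vt)/(2√(Dt)) = (91.2 − 114.021)/13.51 = -1.689; ½·erfc(-1.689) = 0.9915.
C = 286 × 0.9915 = 284 mg/L.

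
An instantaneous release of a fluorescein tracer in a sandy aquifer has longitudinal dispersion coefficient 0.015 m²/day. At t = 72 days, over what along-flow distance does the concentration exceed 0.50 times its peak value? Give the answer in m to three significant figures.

The plume is Gaussian with σ = √(2Dt) = √(2 × 0.015 × 72) = 1.470 m.
C/C_peak = exp(−Δx²/(2σ²)) = 0.50 ⇒ Δx = σ·√(−2 ln 0.50) = 1.470 × 1.177 = 1.730 m.
Width = 2Δx = 3.46 m.

3.46 m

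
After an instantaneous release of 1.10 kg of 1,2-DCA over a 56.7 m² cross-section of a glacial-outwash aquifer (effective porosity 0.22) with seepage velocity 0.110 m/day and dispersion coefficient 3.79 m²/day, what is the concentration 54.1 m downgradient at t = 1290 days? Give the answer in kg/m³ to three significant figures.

For an instantaneous plane source, C(x,t) = M/(n_e·A·√(4πDt)) · exp(−(x−vt)²/(4Dt)), with n_e·A the pore (flow) area.
Plume center vt = 0.110 × 1290 = 141.9 m, so the well at 54.1 m is 87.8 m upgradient of the peak.
√(4πDt) = 247.9 m, giving peak height M/(n_e·A·√(4πDt)) = 1.10/(0.22 × 56.7 × 247.9) = 0.0003557 kg/m³.
(x−vt)²/(4Dt) = (-87.8)²/(4 × 3.79 × 1290) = 0.3942; exp(−0.3942) = 0.6742.
C = 0.0003557 × 0.6742 = 0.000240 kg/m³.

0.000240 kg/m³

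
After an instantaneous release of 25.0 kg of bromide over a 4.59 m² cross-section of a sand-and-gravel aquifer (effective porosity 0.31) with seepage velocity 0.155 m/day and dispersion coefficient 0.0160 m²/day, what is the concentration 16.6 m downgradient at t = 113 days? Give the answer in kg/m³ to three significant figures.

3.28 kg/m³

For an instantaneous plane source, C(x,t) = M/(n_e·A·√(4πDt)) · exp(−(x−vt)²/(4Dt)), with n_e·A the pore (flow) area.
Plume center vt = 0.155 × 113 = 17.515 m, so the well at 16.6 m is 0.915 m upgradient of the peak.
√(4πDt) = 4.767 m, giving peak height M/(n_e·A·√(4πDt)) = 25.0/(0.31 × 4.59 × 4.767) = 3.686 kg/m³.
(x−vt)²/(4Dt) = (-0.915)²/(4 × 0.0160 × 113) = 0.1158; exp(−0.1158) = 0.8907.
C = 3.686 × 0.8907 = 3.28 kg/m³.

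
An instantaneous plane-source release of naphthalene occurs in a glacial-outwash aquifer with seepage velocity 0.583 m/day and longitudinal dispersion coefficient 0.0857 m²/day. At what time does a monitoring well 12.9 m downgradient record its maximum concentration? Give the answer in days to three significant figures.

For the 1D instantaneous-source solution, setting ∂C/∂t = 0 at fixed x gives v²t² + 2Dt − x² = 0, so t = (√(D² + v²x²) − D)/v².
√(D² + v²x²) = √(0.0857² + 0.583² × 12.9²) = 7.521; v² = 0.339889.
t = (7.521 − 0.0857)/0.339889 = 21.9 days (vs. the pure-advection estimate x/v = 22.1 d).

21.9 days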